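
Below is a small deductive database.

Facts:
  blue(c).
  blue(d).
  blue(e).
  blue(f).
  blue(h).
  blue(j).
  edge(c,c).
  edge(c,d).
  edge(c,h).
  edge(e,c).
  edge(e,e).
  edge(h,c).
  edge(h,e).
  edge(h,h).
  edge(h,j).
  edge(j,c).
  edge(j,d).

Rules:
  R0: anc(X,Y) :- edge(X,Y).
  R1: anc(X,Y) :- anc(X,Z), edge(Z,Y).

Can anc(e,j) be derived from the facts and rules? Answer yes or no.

round 1: derive anc(c,c) via R0 from edge(c,c)
round 1: derive anc(c,d) via R0 from edge(c,d)
round 1: derive anc(c,h) via R0 from edge(c,h)
round 1: derive anc(e,c) via R0 from edge(e,c)
round 1: derive anc(e,e) via R0 from edge(e,e)
round 1: derive anc(h,c) via R0 from edge(h,c)
round 1: derive anc(h,e) via R0 from edge(h,e)
round 1: derive anc(h,h) via R0 from edge(h,h)
round 1: derive anc(h,j) via R0 from edge(h,j)
round 1: derive anc(j,c) via R0 from edge(j,c)
round 1: derive anc(j,d) via R0 from edge(j,d)
round 2: derive anc(c,e) via R1 from anc(c,h), edge(h,e)
round 2: derive anc(c,j) via R1 from anc(c,h), edge(h,j)
round 2: derive anc(e,d) via R1 from anc(e,c), edge(c,d)
round 2: derive anc(e,h) via R1 from anc(e,c), edge(c,h)
round 2: derive anc(h,d) via R1 from anc(h,c), edge(c,d)
round 2: derive anc(j,h) via R1 from anc(j,c), edge(c,h)
round 3: derive anc(e,j) via R1 from anc(e,h), edge(h,j)
round 3: derive anc(j,e) via R1 from anc(j,h), edge(h,e)
round 3: derive anc(j,j) via R1 from anc(j,h), edge(h,j)

yes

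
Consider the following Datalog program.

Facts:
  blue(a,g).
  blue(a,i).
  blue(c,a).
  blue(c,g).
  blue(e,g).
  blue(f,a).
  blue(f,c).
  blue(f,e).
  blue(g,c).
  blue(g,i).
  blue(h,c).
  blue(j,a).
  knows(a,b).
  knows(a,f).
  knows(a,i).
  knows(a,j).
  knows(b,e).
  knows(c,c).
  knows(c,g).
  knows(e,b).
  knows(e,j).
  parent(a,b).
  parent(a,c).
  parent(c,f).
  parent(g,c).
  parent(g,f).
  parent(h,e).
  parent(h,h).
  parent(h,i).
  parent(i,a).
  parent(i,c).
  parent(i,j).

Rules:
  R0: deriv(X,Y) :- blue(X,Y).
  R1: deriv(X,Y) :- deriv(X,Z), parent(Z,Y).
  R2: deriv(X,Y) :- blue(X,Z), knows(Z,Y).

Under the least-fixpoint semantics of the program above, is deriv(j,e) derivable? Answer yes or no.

no

round 1: derive deriv(a,g) via R0 from blue(a,g)
round 1: derive deriv(a,i) via R0 from blue(a,i)
round 1: derive deriv(c,a) via R0 from blue(c,a)
round 1: derive deriv(c,g) via R0 from blue(c,g)
round 1: derive deriv(e,g) via R0 from blue(e,g)
round 1: derive deriv(f,a) via R0 from blue(f,a)
round 1: derive deriv(f,c) via R0 from blue(f,c)
round 1: derive deriv(f,e) via R0 from blue(f,e)
round 1: derive deriv(g,c) via R0 from blue(g,c)
round 1: derive deriv(g,i) via R0 from blue(g,i)
round 1: derive deriv(h,c) via R0 from blue(h,c)
round 1: derive deriv(j,a) via R0 from blue(j,a)
round 1: derive deriv(c,b) via R2 from blue(c,a), knows(a,b)
round 1: derive deriv(c,f) via R2 from blue(c,a), knows(a,f)
round 1: derive deriv(c,i) via R2 from blue(c,a), knows(a,i)
round 1: derive deriv(c,j) via R2 from blue(c,a), knows(a,j)
round 1: derive deriv(f,b) via R2 from blue(f,a), knows(a,b)
round 1: derive deriv(f,f) via R2 from blue(f,a), knows(a,f)
round 1: derive deriv(f,g) via R2 from blue(f,c), knows(c,g)
round 1: derive deriv(f,i) via R2 from blue(f,a), knows(a,i)
round 1: derive deriv(f,j) via R2 from blue(f,a), knows(a,j)
round 1: derive deriv(g,g) via R2 from blue(g,c), knows(c,g)
round 1: derive deriv(h,g) via R2 from blue(h,c), knows(c,g)
round 1: derive deriv(j,b) via R2 from blue(j,a), knows(a,b)
round 1: derive deriv(j,f) via R2 from blue(j,a), knows(a,f)
round 1: derive deriv(j,i) via R2 from blue(j,a), knows(a,i)
round 1: derive deriv(j,j) via R2 from blue(j,a), knows(a,j)
round 2: derive deriv(a,a) via R1 from deriv(a,i), parent(i,a)
round 2: derive deriv(a,c) via R1 from deriv(a,g), parent(g,c)
round 2: derive deriv(a,f) via R1 from deriv(a,g), parent(g,f)
round 2: derive deriv(a,j) via R1 from deriv(a,i), parent(i,j)
round 2: derive deriv(c,c) via R1 from deriv(c,a), parent(a,c)
round 2: derive deriv(e,c) via R1 from deriv(e,g), parent(g,c)
round 2: derive deriv(e,f) via R1 from deriv(e,g), parent(g,f)
round 2: derive deriv(g,a) via R1 from deriv(g,i), parent(i,a)
round 2: derive deriv(g,f) via R1 from deriv(g,c), parent(c,f)
round 2: derive deriv(g,j) via R1 from deriv(g,i), parent(i,j)
round 2: derive deriv(h,f) via R1 from deriv(h,c), parent(c,f)
round 2: derive deriv(j,c) via R1 from deriv(j,a), parent(a,c)
round 3: derive deriv(a,b) via R1 from deriv(a,a), parent(a,b)
round 3: derive deriv(g,b) via R1 from deriv(g,a), parent(a,b)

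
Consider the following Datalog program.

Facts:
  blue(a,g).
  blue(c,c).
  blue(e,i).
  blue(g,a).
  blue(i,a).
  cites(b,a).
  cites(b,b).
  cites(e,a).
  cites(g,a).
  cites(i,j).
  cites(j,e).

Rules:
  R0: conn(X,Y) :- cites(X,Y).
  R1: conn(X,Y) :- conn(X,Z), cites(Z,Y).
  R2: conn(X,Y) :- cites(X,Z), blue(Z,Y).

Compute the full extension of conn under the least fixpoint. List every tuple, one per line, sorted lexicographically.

conn(b,a)
conn(b,b)
conn(b,g)
conn(e,a)
conn(e,g)
conn(g,a)
conn(g,g)
conn(i,a)
conn(i,e)
conn(i,j)
conn(j,a)
conn(j,e)
conn(j,i)
conn(j,j)

round 1: derive conn(b,a) via R0 from cites(b,a)
round 1: derive conn(b,b) via R0 from cites(b,b)
round 1: derive conn(e,a) via R0 from cites(e,a)
round 1: derive conn(g,a) via R0 from cites(g,a)
round 1: derive conn(i,j) via R0 from cites(i,j)
round 1: derive conn(j,e) via R0 from cites(j,e)
round 1: derive conn(b,g) via R2 from cites(b,a), blue(a,g)
round 1: derive conn(e,g) via R2 from cites(e,a), blue(a,g)
round 1: derive conn(g,g) via R2 from cites(g,a), blue(a,g)
round 1: derive conn(j,i) via R2 from cites(j,e), blue(e,i)
round 2: derive conn(i,e) via R1 from conn(i,j), cites(j,e)
round 2: derive conn(j,a) via R1 from conn(j,e), cites(e,a)
round 2: derive conn(j,j) via R1 from conn(j,i), cites(i,j)
round 3: derive conn(i,a) via R1 from conn(i,e), cites(e,a)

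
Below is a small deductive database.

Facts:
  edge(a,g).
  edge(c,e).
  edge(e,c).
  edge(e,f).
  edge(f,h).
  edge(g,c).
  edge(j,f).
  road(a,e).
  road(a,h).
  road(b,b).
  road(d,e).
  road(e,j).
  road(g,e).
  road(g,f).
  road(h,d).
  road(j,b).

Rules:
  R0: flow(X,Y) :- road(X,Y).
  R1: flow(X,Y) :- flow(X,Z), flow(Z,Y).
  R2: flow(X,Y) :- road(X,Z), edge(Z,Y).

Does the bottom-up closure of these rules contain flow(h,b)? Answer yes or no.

round 1: derive flow(a,e) via R0 from road(a,e)
round 1: derive flow(a,h) via R0 from road(a,h)
round 1: derive flow(b,b) via R0 from road(b,b)
round 1: derive flow(d,e) via R0 from road(d,e)
round 1: derive flow(e,j) via R0 from road(e,j)
round 1: derive flow(g,e) via R0 from road(g,e)
round 1: derive flow(g,f) via R0 from road(g,f)
round 1: derive flow(h,d) via R0 from road(h,d)
round 1: derive flow(j,b) via R0 from road(j,b)
round 1: derive flow(a,c) via R2 from road(a,e), edge(e,c)
round 1: derive flow(a,f) via R2 from road(a,e), edge(e,f)
round 1: derive flow(d,c) via R2 from road(d,e), edge(e,c)
round 1: derive flow(d,f) via R2 from road(d,e), edge(e,f)
round 1: derive flow(e,f) via R2 from road(e,j), edge(j,f)
round 1: derive flow(g,c) via R2 from road(g,e), edge(e,c)
round 1: derive flow(g,h) via R2 from road(g,f), edge(f,h)
round 2: derive flow(a,d) via R1 from flow(a,h), flow(h,d)
round 2: derive flow(a,j) via R1 from flow(a,e), flow(e,j)
round 2: derive flow(d,j) via R1 from flow(d,e), flow(e,j)
round 2: derive flow(e,b) via R1 from flow(e,j), flow(j,b)
round 2: derive flow(g,d) via R1 from flow(g,h), flow(h,d)
round 2: derive flow(g,j) via R1 from flow(g,e), flow(e,j)
round 2: derive flow(h,c) via R1 from flow(h,d), flow(d,c)
round 2: derive flow(h,e) via R1 from flow(h,d), flow(d,e)
round 2: derive flow(h,f) via R1 from flow(h,d), flow(d,f)
round 3: derive flow(a,b) via R1 from flow(a,e), flow(e,b)
round 3: derive flow(d,b) via R1 from flow(d,e), flow(e,b)
round 3: derive flow(g,b) via R1 from flow(g,e), flow(e,b)
round 3: derive flow(h,b) via R1 from flow(h,e), flow(e,b)
round 3: derive flow(h,j) via R1 from flow(h,d), flow(d,j)

yes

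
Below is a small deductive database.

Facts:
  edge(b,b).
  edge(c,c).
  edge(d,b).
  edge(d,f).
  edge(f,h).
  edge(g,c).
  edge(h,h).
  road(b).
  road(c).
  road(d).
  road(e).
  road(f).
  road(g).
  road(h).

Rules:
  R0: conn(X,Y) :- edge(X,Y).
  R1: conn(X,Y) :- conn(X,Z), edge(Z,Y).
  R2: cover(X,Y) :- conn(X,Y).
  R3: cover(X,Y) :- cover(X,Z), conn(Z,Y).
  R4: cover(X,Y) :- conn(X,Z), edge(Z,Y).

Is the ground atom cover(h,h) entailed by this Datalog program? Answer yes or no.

yes

round 1: derive conn(b,b) via R0 from edge(b,b)
round 1: derive conn(c,c) via R0 from edge(c,c)
round 1: derive conn(d,b) via R0 from edge(d,b)
round 1: derive conn(d,f) via R0 from edge(d,f)
round 1: derive conn(f,h) via R0 from edge(f,h)
round 1: derive conn(g,c) via R0 from edge(g,c)
round 1: derive conn(h,h) via R0 from edge(h,h)
round 2: derive conn(d,h) via R1 from conn(d,f), edge(f,h)
round 2: derive cover(b,b) via R2 from conn(b,b)
round 2: derive cover(c,c) via R2 from conn(c,c)
round 2: derive cover(d,b) via R2 from conn(d,b)
round 2: derive cover(d,f) via R2 from conn(d,f)
round 2: derive cover(f,h) via R2 from conn(f,h)
round 2: derive cover(g,c) via R2 from conn(g,c)
round 2: derive cover(h,h) via R2 from conn(h,h)
round 2: derive cover(d,h) via R4 from conn(d,f), edge(f,h)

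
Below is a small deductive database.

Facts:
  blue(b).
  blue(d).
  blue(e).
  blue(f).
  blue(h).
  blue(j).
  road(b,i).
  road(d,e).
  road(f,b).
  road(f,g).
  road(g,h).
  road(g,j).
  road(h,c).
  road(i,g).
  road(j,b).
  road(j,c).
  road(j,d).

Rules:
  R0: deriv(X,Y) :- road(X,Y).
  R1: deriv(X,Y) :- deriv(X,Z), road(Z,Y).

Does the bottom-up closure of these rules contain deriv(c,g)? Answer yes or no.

round 1: derive deriv(b,i) via R0 from road(b,i)
round 1: derive deriv(d,e) via R0 from road(d,e)
round 1: derive deriv(f,b) via R0 from road(f,b)
round 1: derive deriv(f,g) via R0 from road(f,g)
round 1: derive deriv(g,h) via R0 from road(g,h)
round 1: derive deriv(g,j) via R0 from road(g,j)
round 1: derive deriv(h,c) via R0 from road(h,c)
round 1: derive deriv(i,g) via R0 from road(i,g)
round 1: derive deriv(j,b) via R0 from road(j,b)
round 1: derive deriv(j,c) via R0 from road(j,c)
round 1: derive deriv(j,d) via R0 from road(j,d)
round 2: derive deriv(b,g) via R1 from deriv(b,i), road(i,g)
round 2: derive deriv(f,h) via R1 from deriv(f,g), road(g,h)
round 2: derive deriv(f,i) via R1 from deriv(f,b), road(b,i)
round 2: derive deriv(f,j) via R1 from deriv(f,g), road(g,j)
round 2: derive deriv(g,b) via R1 from deriv(g,j), road(j,b)
round 2: derive deriv(g,c) via R1 from deriv(g,h), road(h,c)
round 2: derive deriv(g,d) via R1 from deriv(g,j), road(j,d)
round 2: derive deriv(i,h) via R1 from deriv(i,g), road(g,h)
round 2: derive deriv(i,j) via R1 from deriv(i,g), road(g,j)
round 2: derive deriv(j,e) via R1 from deriv(j,d), road(d,e)
round 2: derive deriv(j,i) via R1 from deriv(j,b), road(b,i)
round 3: derive deriv(b,h) via R1 from deriv(b,g), road(g,h)
round 3: derive deriv(b,j) via R1 from deriv(b,g), road(g,j)
round 3: derive deriv(f,c) via R1 from deriv(f,h), road(h,c)
round 3: derive deriv(f,d) via R1 from deriv(f,j), road(j,d)
round 3: derive deriv(g,e) via R1 from deriv(g,d), road(d,e)
round 3: derive deriv(g,i) via R1 from deriv(g,b), road(b,i)
round 3: derive deriv(i,b) via R1 from deriv(i,j), road(j,b)
round 3: derive deriv(i,c) via R1 from deriv(i,h), road(h,c)
round 3: derive deriv(i,d) via R1 from deriv(i,j), road(j,d)
round 3: derive deriv(j,g) via R1 from deriv(j,i), road(i,g)
round 4: derive deriv(b,b) via R1 from deriv(b,j), road(j,b)
round 4: derive deriv(b,c) via R1 from deriv(b,h), road(h,c)
round 4: derive deriv(b,d) via R1 from deriv(b,j), road(j,d)
round 4: derive deriv(f,e) via R1 from deriv(f,d), road(d,e)
round 4: derive deriv(g,g) via R1 from deriv(g,i), road(i,g)
round 4: derive deriv(i,e) via R1 from deriv(i,d), road(d,e)
round 4: derive deriv(i,i) via R1 from deriv(i,b), road(b,i)
round 4: derive deriv(j,h) via R1 from deriv(j,g), road(g,h)
round 4: derive deriv(j,j) via R1 from deriv(j,g), road(g,j)
round 5: derive deriv(b,e) via R1 from deriv(b,d), road(d,e)

no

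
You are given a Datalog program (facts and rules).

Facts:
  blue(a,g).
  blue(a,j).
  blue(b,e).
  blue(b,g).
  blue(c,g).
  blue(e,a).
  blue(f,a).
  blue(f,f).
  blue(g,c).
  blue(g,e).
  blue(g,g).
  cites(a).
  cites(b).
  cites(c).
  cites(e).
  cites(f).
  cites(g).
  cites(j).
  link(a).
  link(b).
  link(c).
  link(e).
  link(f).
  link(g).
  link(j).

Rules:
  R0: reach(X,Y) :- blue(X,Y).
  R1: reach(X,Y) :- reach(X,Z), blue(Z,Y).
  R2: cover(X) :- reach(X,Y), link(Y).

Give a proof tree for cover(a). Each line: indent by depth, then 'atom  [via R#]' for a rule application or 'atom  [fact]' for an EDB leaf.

round 1: derive reach(a,g) via R0 from blue(a,g)
round 1: derive reach(a,j) via R0 from blue(a,j)
round 1: derive reach(b,e) via R0 from blue(b,e)
round 1: derive reach(b,g) via R0 from blue(b,g)
round 1: derive reach(c,g) via R0 from blue(c,g)
round 1: derive reach(e,a) via R0 from blue(e,a)
round 1: derive reach(f,a) via R0 from blue(f,a)
round 1: derive reach(f,f) via R0 from blue(f,f)
round 1: derive reach(g,c) via R0 from blue(g,c)
round 1: derive reach(g,e) via R0 from blue(g,e)
round 1: derive reach(g,g) via R0 from blue(g,g)
round 2: derive reach(a,c) via R1 from reach(a,g), blue(g,c)
round 2: derive reach(a,e) via R1 from reach(a,g), blue(g,e)
round 2: derive reach(b,a) via R1 from reach(b,e), blue(e,a)
round 2: derive reach(b,c) via R1 from reach(b,g), blue(g,c)
round 2: derive reach(c,c) via R1 from reach(c,g), blue(g,c)
round 2: derive reach(c,e) via R1 from reach(c,g), blue(g,e)
round 2: derive reach(e,g) via R1 from reach(e,a), blue(a,g)
round 2: derive reach(e,j) via R1 from reach(e,a), blue(a,j)
round 2: derive reach(f,g) via R1 from reach(f,a), blue(a,g)
round 2: derive reach(f,j) via R1 from reach(f,a), blue(a,j)
round 2: derive reach(g,a) via R1 from reach(g,e), blue(e,a)
round 2: derive cover(a) via R2 from reach(a,g), link(g)
round 2: derive cover(b) via R2 from reach(b,e), link(e)
round 2: derive cover(c) via R2 from reach(c,g), link(g)
round 2: derive cover(e) via R2 from reach(e,a), link(a)
round 2: derive cover(f) via R2 from reach(f,a), link(a)
round 2: derive cover(g) via R2 from reach(g,c), link(c)
round 3: derive reach(a,a) via R1 from reach(a,e), blue(e,a)
round 3: derive reach(b,j) via R1 from reach(b,a), blue(a,j)
round 3: derive reach(c,a) via R1 from reach(c,e), blue(e,a)
round 3: derive reach(e,c) via R1 from reach(e,g), blue(g,c)
round 3: derive reach(e,e) via R1 from reach(e,g), blue(g,e)
round 3: derive reach(f,c) via R1 from reach(f,g), blue(g,c)
round 3: derive reach(f,e) via R1 from reach(f,g), blue(g,e)
round 3: derive reach(g,j) via R1 from reach(g,a), blue(a,j)
round 4: derive reach(c,j) via R1 from reach(c,a), blue(a,j)

cover(a)  [via R2]
  reach(a,g)  [via R0]
    blue(a,g)  [fact]
  link(g)  [fact]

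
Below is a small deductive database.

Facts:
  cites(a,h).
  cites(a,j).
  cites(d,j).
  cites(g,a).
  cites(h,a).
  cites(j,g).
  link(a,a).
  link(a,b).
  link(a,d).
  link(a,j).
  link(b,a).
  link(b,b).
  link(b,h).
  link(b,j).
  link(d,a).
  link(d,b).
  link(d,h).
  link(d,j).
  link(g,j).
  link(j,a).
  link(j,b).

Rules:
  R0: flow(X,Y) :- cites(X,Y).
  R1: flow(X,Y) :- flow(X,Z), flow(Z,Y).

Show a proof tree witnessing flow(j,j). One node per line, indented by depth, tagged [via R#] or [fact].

flow(j,j)  [via R1]
  flow(j,a)  [via R1]
    flow(j,g)  [via R0]
      cites(j,g)  [fact]
    flow(g,a)  [via R0]
      cites(g,a)  [fact]
  flow(a,j)  [via R0]
    cites(a,j)  [fact]

round 1: derive flow(a,h) via R0 from cites(a,h)
round 1: derive flow(a,j) via R0 from cites(a,j)
round 1: derive flow(d,j) via R0 from cites(d,j)
round 1: derive flow(g,a) via R0 from cites(g,a)
round 1: derive flow(h,a) via R0 from cites(h,a)
round 1: derive flow(j,g) via R0 from cites(j,g)
round 2: derive flow(a,a) via R1 from flow(a,h), flow(h,a)
round 2: derive flow(a,g) via R1 from flow(a,j), flow(j,g)
round 2: derive flow(d,g) via R1 from flow(d,j), flow(j,g)
round 2: derive flow(g,h) via R1 from flow(g,a), flow(a,h)
round 2: derive flow(g,j) via R1 from flow(g,a), flow(a,j)
round 2: derive flow(h,h) via R1 from flow(h,a), flow(a,h)
round 2: derive flow(h,j) via R1 from flow(h,a), flow(a,j)
round 2: derive flow(j,a) via R1 from flow(j,g), flow(g,a)
round 3: derive flow(d,a) via R1 from flow(d,g), flow(g,a)
round 3: derive flow(d,h) via R1 from flow(d,g), flow(g,h)
round 3: derive flow(g,g) via R1 from flow(g,a), flow(a,g)
round 3: derive flow(h,g) via R1 from flow(h,a), flow(a,g)
round 3: derive flow(j,h) via R1 from flow(j,a), flow(a,h)
round 3: derive flow(j,j) via R1 from flow(j,a), flow(a,j)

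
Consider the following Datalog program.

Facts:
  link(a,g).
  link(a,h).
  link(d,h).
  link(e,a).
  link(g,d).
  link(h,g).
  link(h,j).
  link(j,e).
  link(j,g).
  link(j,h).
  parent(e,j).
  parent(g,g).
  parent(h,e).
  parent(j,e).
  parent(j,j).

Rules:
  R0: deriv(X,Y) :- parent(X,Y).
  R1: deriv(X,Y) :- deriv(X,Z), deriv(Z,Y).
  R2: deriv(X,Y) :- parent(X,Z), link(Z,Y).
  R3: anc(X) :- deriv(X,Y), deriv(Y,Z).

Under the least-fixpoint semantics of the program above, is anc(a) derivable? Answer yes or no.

round 1: derive deriv(e,j) via R0 from parent(e,j)
round 1: derive deriv(g,g) via R0 from parent(g,g)
round 1: derive deriv(h,e) via R0 from parent(h,e)
round 1: derive deriv(j,e) via R0 from parent(j,e)
round 1: derive deriv(j,j) via R0 from parent(j,j)
round 1: derive deriv(e,e) via R2 from parent(e,j), link(j,e)
round 1: derive deriv(e,g) via R2 from parent(e,j), link(j,g)
round 1: derive deriv(e,h) via R2 from parent(e,j), link(j,h)
round 1: derive deriv(g,d) via R2 from parent(g,g), link(g,d)
round 1: derive deriv(h,a) via R2 from parent(h,e), link(e,a)
round 1: derive deriv(j,a) via R2 from parent(j,e), link(e,a)
round 1: derive deriv(j,g) via R2 from parent(j,j), link(j,g)
round 1: derive deriv(j,h) via R2 from parent(j,j), link(j,h)
round 2: derive deriv(e,a) via R1 from deriv(e,h), deriv(h,a)
round 2: derive deriv(e,d) via R1 from deriv(e,g), deriv(g,d)
round 2: derive deriv(h,g) via R1 from deriv(h,e), deriv(e,g)
round 2: derive deriv(h,h) via R1 from deriv(h,e), deriv(e,h)
round 2: derive deriv(h,j) via R1 from deriv(h,e), deriv(e,j)
round 2: derive deriv(j,d) via R1 from deriv(j,g), deriv(g,d)
round 2: derive anc(e) via R3 from deriv(e,e), deriv(e,e)
round 2: derive anc(g) via R3 from deriv(g,g), deriv(g,d)
round 2: derive anc(h) via R3 from deriv(h,e), deriv(e,e)
round 2: derive anc(j) via R3 from deriv(j,e), deriv(e,e)
round 3: derive deriv(h,d) via R1 from deriv(h,e), deriv(e,d)

no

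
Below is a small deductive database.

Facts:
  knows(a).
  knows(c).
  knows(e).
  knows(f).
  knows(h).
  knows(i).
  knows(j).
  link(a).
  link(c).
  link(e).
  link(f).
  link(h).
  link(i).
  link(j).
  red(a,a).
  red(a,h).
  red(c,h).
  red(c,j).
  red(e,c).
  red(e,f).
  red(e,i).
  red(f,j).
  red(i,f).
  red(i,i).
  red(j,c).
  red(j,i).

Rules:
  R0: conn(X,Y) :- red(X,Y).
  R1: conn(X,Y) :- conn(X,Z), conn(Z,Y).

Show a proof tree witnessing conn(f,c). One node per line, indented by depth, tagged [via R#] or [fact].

round 1: derive conn(a,a) via R0 from red(a,a)
round 1: derive conn(a,h) via R0 from red(a,h)
round 1: derive conn(c,h) via R0 from red(c,h)
round 1: derive conn(c,j) via R0 from red(c,j)
round 1: derive conn(e,c) via R0 from red(e,c)
round 1: derive conn(e,f) via R0 from red(e,f)
round 1: derive conn(e,i) via R0 from red(e,i)
round 1: derive conn(f,j) via R0 from red(f,j)
round 1: derive conn(i,f) via R0 from red(i,f)
round 1: derive conn(i,i) via R0 from red(i,i)
round 1: derive conn(j,c) via R0 from red(j,c)
round 1: derive conn(j,i) via R0 from red(j,i)
round 2: derive conn(c,c) via R1 from conn(c,j), conn(j,c)
round 2: derive conn(c,i) via R1 from conn(c,j), conn(j,i)
round 2: derive conn(e,h) via R1 from conn(e,c), conn(c,h)
round 2: derive conn(e,j) via R1 from conn(e,c), conn(c,j)
round 2: derive conn(f,c) via R1 from conn(f,j), conn(j,c)
round 2: derive conn(f,i) via R1 from conn(f,j), conn(j,i)
round 2: derive conn(i,j) via R1 from conn(i,f), conn(f,j)
round 2: derive conn(j,f) via R1 from conn(j,i), conn(i,f)
round 2: derive conn(j,h) via R1 from conn(j,c), conn(c,h)
round 2: derive conn(j,j) via R1 from conn(j,c), conn(c,j)
round 3: derive conn(c,f) via R1 from conn(c,i), conn(i,f)
round 3: derive conn(f,f) via R1 from conn(f,i), conn(i,f)
round 3: derive conn(f,h) via R1 from conn(f,c), conn(c,h)
round 3: derive conn(i,c) via R1 from conn(i,f), conn(f,c)
round 3: derive conn(i,h) via R1 from conn(i,j), conn(j,h)

conn(f,c)  [via R1]
  conn(f,j)  [via R0]
    red(f,j)  [fact]
  conn(j,c)  [via R0]
    red(j,c)  [fact]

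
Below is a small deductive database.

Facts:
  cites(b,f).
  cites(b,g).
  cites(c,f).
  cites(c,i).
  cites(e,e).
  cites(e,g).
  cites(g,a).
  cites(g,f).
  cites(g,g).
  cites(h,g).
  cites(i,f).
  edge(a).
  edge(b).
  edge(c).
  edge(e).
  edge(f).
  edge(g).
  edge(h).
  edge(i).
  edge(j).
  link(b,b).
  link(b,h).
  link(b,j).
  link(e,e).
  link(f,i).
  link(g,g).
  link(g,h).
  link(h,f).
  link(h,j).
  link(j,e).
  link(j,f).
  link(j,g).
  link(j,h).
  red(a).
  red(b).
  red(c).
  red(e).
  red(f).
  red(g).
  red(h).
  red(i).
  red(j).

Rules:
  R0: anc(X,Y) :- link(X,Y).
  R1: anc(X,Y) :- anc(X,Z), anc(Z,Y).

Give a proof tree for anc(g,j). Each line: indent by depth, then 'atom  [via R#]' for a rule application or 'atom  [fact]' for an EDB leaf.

round 1: derive anc(b,b) via R0 from link(b,b)
round 1: derive anc(b,h) via R0 from link(b,h)
round 1: derive anc(b,j) via R0 from link(b,j)
round 1: derive anc(e,e) via R0 from link(e,e)
round 1: derive anc(f,i) via R0 from link(f,i)
round 1: derive anc(g,g) via R0 from link(g,g)
round 1: derive anc(g,h) via R0 from link(g,h)
round 1: derive anc(h,f) via R0 from link(h,f)
round 1: derive anc(h,j) via R0 from link(h,j)
round 1: derive anc(j,e) via R0 from link(j,e)
round 1: derive anc(j,f) via R0 from link(j,f)
round 1: derive anc(j,g) via R0 from link(j,g)
round 1: derive anc(j,h) via R0 from link(j,h)
round 2: derive anc(b,e) via R1 from anc(b,j), anc(j,e)
round 2: derive anc(b,f) via R1 from anc(b,h), anc(h,f)
round 2: derive anc(b,g) via R1 from anc(b,j), anc(j,g)
round 2: derive anc(g,f) via R1 from anc(g,h), anc(h,f)
round 2: derive anc(g,j) via R1 from anc(g,h), anc(h,j)
round 2: derive anc(h,e) via R1 from anc(h,j), anc(j,e)
round 2: derive anc(h,g) via R1 from anc(h,j), anc(j,g)
round 2: derive anc(h,h) via R1 from anc(h,j), anc(j,h)
round 2: derive anc(h,i) via R1 from anc(h,f), anc(f,i)
round 2: derive anc(j,i) via R1 from anc(j,f), anc(f,i)
round 2: derive anc(j,j) via R1 from anc(j,h), anc(h,j)
round 3: derive anc(b,i) via R1 from anc(b,f), anc(f,i)
round 3: derive anc(g,e) via R1 from anc(g,h), anc(h,e)
round 3: derive anc(g,i) via R1 from anc(g,f), anc(f,i)

anc(g,j)  [via R1]
  anc(g,h)  [via R0]
    link(g,h)  [fact]
  anc(h,j)  [via R0]
    link(h,j)  [fact]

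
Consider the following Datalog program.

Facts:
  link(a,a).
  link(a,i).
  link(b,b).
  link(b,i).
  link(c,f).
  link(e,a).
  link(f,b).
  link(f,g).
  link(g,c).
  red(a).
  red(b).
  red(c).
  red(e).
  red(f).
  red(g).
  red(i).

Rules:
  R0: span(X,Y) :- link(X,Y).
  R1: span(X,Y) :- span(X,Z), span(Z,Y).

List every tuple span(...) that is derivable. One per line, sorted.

round 1: derive span(a,a) via R0 from link(a,a)
round 1: derive span(a,i) via R0 from link(a,i)
round 1: derive span(b,b) via R0 from link(b,b)
round 1: derive span(b,i) via R0 from link(b,i)
round 1: derive span(c,f) via R0 from link(c,f)
round 1: derive span(e,a) via R0 from link(e,a)
round 1: derive span(f,b) via R0 from link(f,b)
round 1: derive span(f,g) via R0 from link(f,g)
round 1: derive span(g,c) via R0 from link(g,c)
round 2: derive span(c,b) via R1 from span(c,f), span(f,b)
round 2: derive span(c,g) via R1 from span(c,f), span(f,g)
round 2: derive span(e,i) via R1 from span(e,a), span(a,i)
round 2: derive span(f,c) via R1 from span(f,g), span(g,c)
round 2: derive span(f,i) via R1 from span(f,b), span(b,i)
round 2: derive span(g,f) via R1 from span(g,c), span(c,f)
round 3: derive span(c,c) via R1 from span(c,f), span(f,c)
round 3: derive span(c,i) via R1 from span(c,b), span(b,i)
round 3: derive span(f,f) via R1 from span(f,c), span(c,f)
round 3: derive span(g,b) via R1 from span(g,c), span(c,b)
round 3: derive span(g,g) via R1 from span(g,c), span(c,g)
round 3: derive span(g,i) via R1 from span(g,f), span(f,i)

span(a,a)
span(a,i)
span(b,b)
span(b,i)
span(c,b)
span(c,c)
span(c,f)
span(c,g)
span(c,i)
span(e,a)
span(e,i)
span(f,b)
span(f,c)
span(f,f)
span(f,g)
span(f,i)
span(g,b)
span(g,c)
span(g,f)
span(g,g)
span(g,i)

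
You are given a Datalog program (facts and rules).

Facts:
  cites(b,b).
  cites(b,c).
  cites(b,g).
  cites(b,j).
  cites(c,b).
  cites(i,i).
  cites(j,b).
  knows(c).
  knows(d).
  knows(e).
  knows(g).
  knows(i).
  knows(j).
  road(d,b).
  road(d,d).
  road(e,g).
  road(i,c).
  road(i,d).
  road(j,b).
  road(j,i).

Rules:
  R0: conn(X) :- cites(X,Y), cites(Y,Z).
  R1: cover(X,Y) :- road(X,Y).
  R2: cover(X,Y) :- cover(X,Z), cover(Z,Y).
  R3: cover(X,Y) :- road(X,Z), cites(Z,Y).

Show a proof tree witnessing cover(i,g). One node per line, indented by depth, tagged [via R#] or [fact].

cover(i,g)  [via R2]
  cover(i,d)  [via R1]
    road(i,d)  [fact]
  cover(d,g)  [via R3]
    road(d,b)  [fact]
    cites(b,g)  [fact]

round 1: derive cover(d,b) via R1 from road(d,b)
round 1: derive cover(d,d) via R1 from road(d,d)
round 1: derive cover(e,g) via R1 from road(e,g)
round 1: derive cover(i,c) via R1 from road(i,c)
round 1: derive cover(i,d) via R1 from road(i,d)
round 1: derive cover(j,b) via R1 from road(j,b)
round 1: derive cover(j,i) via R1 from road(j,i)
round 1: derive cover(d,c) via R3 from road(d,b), cites(b,c)
round 1: derive cover(d,g) via R3 from road(d,b), cites(b,g)
round 1: derive cover(d,j) via R3 from road(d,b), cites(b,j)
round 1: derive cover(i,b) via R3 from road(i,c), cites(c,b)
round 1: derive cover(j,c) via R3 from road(j,b), cites(b,c)
round 1: derive cover(j,g) via R3 from road(j,b), cites(b,g)
round 1: derive cover(j,j) via R3 from road(j,b), cites(b,j)
round 2: derive cover(d,i) via R2 from cover(d,j), cover(j,i)
round 2: derive cover(i,g) via R2 from cover(i,d), cover(d,g)
round 2: derive cover(i,j) via R2 from cover(i,d), cover(d,j)
round 2: derive cover(j,d) via R2 from cover(j,i), cover(i,d)
round 3: derive cover(i,i) via R2 from cover(i,d), cover(d,i)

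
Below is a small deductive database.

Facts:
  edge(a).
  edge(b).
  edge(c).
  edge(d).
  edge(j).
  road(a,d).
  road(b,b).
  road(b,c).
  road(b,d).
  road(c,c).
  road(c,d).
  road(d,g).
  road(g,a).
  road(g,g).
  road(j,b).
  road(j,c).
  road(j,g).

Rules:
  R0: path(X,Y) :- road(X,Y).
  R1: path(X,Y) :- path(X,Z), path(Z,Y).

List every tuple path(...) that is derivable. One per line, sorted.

round 1: derive path(a,d) via R0 from road(a,d)
round 1: derive path(b,b) via R0 from road(b,b)
round 1: derive path(b,c) via R0 from road(b,c)
round 1: derive path(b,d) via R0 from road(b,d)
round 1: derive path(c,c) via R0 from road(c,c)
round 1: derive path(c,d) via R0 from road(c,d)
round 1: derive path(d,g) via R0 from road(d,g)
round 1: derive path(g,a) via R0 from road(g,a)
round 1: derive path(g,g) via R0 from road(g,g)
round 1: derive path(j,b) via R0 from road(j,b)
round 1: derive path(j,c) via R0 from road(j,c)
round 1: derive path(j,g) via R0 from road(j,g)
round 2: derive path(a,g) via R1 from path(a,d), path(d,g)
round 2: derive path(b,g) via R1 from path(b,d), path(d,g)
round 2: derive path(c,g) via R1 from path(c,d), path(d,g)
round 2: derive path(d,a) via R1 from path(d,g), path(g,a)
round 2: derive path(g,d) via R1 from path(g,a), path(a,d)
round 2: derive path(j,a) via R1 from path(j,g), path(g,a)
round 2: derive path(j,d) via R1 from path(j,b), path(b,d)
round 3: derive path(a,a) via R1 from path(a,d), path(d,a)
round 3: derive path(b,a) via R1 from path(b,d), path(d,a)
round 3: derive path(c,a) via R1 from path(c,d), path(d,a)
round 3: derive path(d,d) via R1 from path(d,a), path(a,d)

path(a,a)
path(a,d)
path(a,g)
path(b,a)
path(b,b)
path(b,c)
path(b,d)
path(b,g)
path(c,a)
path(c,c)
path(c,d)
path(c,g)
path(d,a)
path(d,d)
path(d,g)
path(g,a)
path(g,d)
path(g,g)
path(j,a)
path(j,b)
path(j,c)
path(j,d)
path(j,g)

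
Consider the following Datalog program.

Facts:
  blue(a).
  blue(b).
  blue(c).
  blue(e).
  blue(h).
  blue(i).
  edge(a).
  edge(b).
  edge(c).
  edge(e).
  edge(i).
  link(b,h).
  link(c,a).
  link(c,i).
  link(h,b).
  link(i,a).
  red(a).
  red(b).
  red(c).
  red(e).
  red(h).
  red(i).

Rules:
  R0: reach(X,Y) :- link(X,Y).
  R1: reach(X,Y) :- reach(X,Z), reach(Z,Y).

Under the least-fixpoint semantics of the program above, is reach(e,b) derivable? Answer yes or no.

no

round 1: derive reach(b,h) via R0 from link(b,h)
round 1: derive reach(c,a) via R0 from link(c,a)
round 1: derive reach(c,i) via R0 from link(c,i)
round 1: derive reach(h,b) via R0 from link(h,b)
round 1: derive reach(i,a) via R0 from link(i,a)
round 2: derive reach(b,b) via R1 from reach(b,h), reach(h,b)
round 2: derive reach(h,h) via R1 from reach(h,b), reach(b,h)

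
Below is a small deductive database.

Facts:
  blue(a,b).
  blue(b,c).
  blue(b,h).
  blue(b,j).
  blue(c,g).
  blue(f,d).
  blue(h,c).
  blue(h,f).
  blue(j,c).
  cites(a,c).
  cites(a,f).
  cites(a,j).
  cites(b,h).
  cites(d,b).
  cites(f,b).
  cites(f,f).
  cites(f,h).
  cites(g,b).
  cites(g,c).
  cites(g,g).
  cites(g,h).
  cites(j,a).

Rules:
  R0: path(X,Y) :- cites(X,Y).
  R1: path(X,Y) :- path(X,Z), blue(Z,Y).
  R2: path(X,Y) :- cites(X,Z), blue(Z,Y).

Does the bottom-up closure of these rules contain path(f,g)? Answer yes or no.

round 1: derive path(a,c) via R0 from cites(a,c)
round 1: derive path(a,f) via R0 from cites(a,f)
round 1: derive path(a,j) via R0 from cites(a,j)
round 1: derive path(b,h) via R0 from cites(b,h)
round 1: derive path(d,b) via R0 from cites(d,b)
round 1: derive path(f,b) via R0 from cites(f,b)
round 1: derive path(f,f) via R0 from cites(f,f)
round 1: derive path(f,h) via R0 from cites(f,h)
round 1: derive path(g,b) via R0 from cites(g,b)
round 1: derive path(g,c) via R0 from cites(g,c)
round 1: derive path(g,g) via R0 from cites(g,g)
round 1: derive path(g,h) via R0 from cites(g,h)
round 1: derive path(j,a) via R0 from cites(j,a)
round 1: derive path(a,d) via R2 from cites(a,f), blue(f,d)
round 1: derive path(a,g) via R2 from cites(a,c), blue(c,g)
round 1: derive path(b,c) via R2 from cites(b,h), blue(h,c)
round 1: derive path(b,f) via R2 from cites(b,h), blue(h,f)
round 1: derive path(d,c) via R2 from cites(d,b), blue(b,c)
round 1: derive path(d,h) via R2 from cites(d,b), blue(b,h)
round 1: derive path(d,j) via R2 from cites(d,b), blue(b,j)
round 1: derive path(f,c) via R2 from cites(f,b), blue(b,c)
round 1: derive path(f,d) via R2 from cites(f,f), blue(f,d)
round 1: derive path(f,j) via R2 from cites(f,b), blue(b,j)
round 1: derive path(g,f) via R2 from cites(g,h), blue(h,f)
round 1: derive path(g,j) via R2 from cites(g,b), blue(b,j)
round 1: derive path(j,b) via R2 from cites(j,a), blue(a,b)
round 2: derive path(b,d) via R1 from path(b,f), blue(f,d)
round 2: derive path(b,g) via R1 from path(b,c), blue(c,g)
round 2: derive path(d,f) via R1 from path(d,h), blue(h,f)
round 2: derive path(d,g) via R1 from path(d,c), blue(c,g)
round 2: derive path(f,g) via R1 from path(f,c), blue(c,g)
round 2: derive path(g,d) via R1 from path(g,f), blue(f,d)
round 2: derive path(j,c) via R1 from path(j,b), blue(b,c)
round 2: derive path(j,h) via R1 from path(j,b), blue(b,h)
round 2: derive path(j,j) via R1 from path(j,b), blue(b,j)
round 3: derive path(d,d) via R1 from path(d,f), blue(f,d)
round 3: derive path(j,f) via R1 from path(j,h), blue(h,f)
round 3: derive path(j,g) via R1 from path(j,c), blue(c,g)
round 4: derive path(j,d) via R1 from path(j,f), blue(f,d)

yes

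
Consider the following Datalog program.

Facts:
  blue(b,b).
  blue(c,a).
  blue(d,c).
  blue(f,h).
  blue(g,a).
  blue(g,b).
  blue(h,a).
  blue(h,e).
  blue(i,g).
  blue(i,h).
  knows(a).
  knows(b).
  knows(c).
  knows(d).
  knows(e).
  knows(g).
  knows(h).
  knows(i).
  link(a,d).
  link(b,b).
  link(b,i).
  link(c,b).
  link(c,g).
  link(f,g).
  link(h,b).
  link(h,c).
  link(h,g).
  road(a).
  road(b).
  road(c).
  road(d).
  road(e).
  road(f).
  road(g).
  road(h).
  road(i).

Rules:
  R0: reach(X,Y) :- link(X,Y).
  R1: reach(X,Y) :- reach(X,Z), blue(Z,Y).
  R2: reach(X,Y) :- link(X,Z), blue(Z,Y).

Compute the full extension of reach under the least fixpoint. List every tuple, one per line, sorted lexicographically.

reach(a,a)
reach(a,c)
reach(a,d)
reach(b,a)
reach(b,b)
reach(b,e)
reach(b,g)
reach(b,h)
reach(b,i)
reach(c,a)
reach(c,b)
reach(c,g)
reach(f,a)
reach(f,b)
reach(f,g)
reach(h,a)
reach(h,b)
reach(h,c)
reach(h,g)

round 1: derive reach(a,d) via R0 from link(a,d)
round 1: derive reach(b,b) via R0 from link(b,b)
round 1: derive reach(b,i) via R0 from link(b,i)
round 1: derive reach(c,b) via R0 from link(c,b)
round 1: derive reach(c,g) via R0 from link(c,g)
round 1: derive reach(f,g) via R0 from link(f,g)
round 1: derive reach(h,b) via R0 from link(h,b)
round 1: derive reach(h,c) via R0 from link(h,c)
round 1: derive reach(h,g) via R0 from link(h,g)
round 1: derive reach(a,c) via R2 from link(a,d), blue(d,c)
round 1: derive reach(b,g) via R2 from link(b,i), blue(i,g)
round 1: derive reach(b,h) via R2 from link(b,i), blue(i,h)
round 1: derive reach(c,a) via R2 from link(c,g), blue(g,a)
round 1: derive reach(f,a) via R2 from link(f,g), blue(g,a)
round 1: derive reach(f,b) via R2 from link(f,g), blue(g,b)
round 1: derive reach(h,a) via R2 from link(h,c), blue(c,a)
round 2: derive reach(a,a) via R1 from reach(a,c), blue(c,a)
round 2: derive reach(b,a) via R1 from reach(b,g), blue(g,a)
round 2: derive reach(b,e) via R1 from reach(b,h), blue(h,e)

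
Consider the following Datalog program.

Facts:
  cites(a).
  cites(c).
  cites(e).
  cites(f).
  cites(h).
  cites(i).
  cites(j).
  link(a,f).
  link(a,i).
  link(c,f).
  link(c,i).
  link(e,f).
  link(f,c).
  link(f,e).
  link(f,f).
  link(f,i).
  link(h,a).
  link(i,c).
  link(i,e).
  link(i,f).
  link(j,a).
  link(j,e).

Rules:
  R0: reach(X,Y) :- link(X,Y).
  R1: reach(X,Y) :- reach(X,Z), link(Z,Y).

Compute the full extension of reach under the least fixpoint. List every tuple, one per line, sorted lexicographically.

reach(a,c)
reach(a,e)
reach(a,f)
reach(a,i)
reach(c,c)
reach(c,e)
reach(c,f)
reach(c,i)
reach(e,c)
reach(e,e)
reach(e,f)
reach(e,i)
reach(f,c)
reach(f,e)
reach(f,f)
reach(f,i)
reach(h,a)
reach(h,c)
reach(h,e)
reach(h,f)
reach(h,i)
reach(i,c)
reach(i,e)
reach(i,f)
reach(i,i)
reach(j,a)
reach(j,c)
reach(j,e)
reach(j,f)
reach(j,i)

round 1: derive reach(a,f) via R0 from link(a,f)
round 1: derive reach(a,i) via R0 from link(a,i)
round 1: derive reach(c,f) via R0 from link(c,f)
round 1: derive reach(c,i) via R0 from link(c,i)
round 1: derive reach(e,f) via R0 from link(e,f)
round 1: derive reach(f,c) via R0 from link(f,c)
round 1: derive reach(f,e) via R0 from link(f,e)
round 1: derive reach(f,f) via R0 from link(f,f)
round 1: derive reach(f,i) via R0 from link(f,i)
round 1: derive reach(h,a) via R0 from link(h,a)
round 1: derive reach(i,c) via R0 from link(i,c)
round 1: derive reach(i,e) via R0 from link(i,e)
round 1: derive reach(i,f) via R0 from link(i,f)
round 1: derive reach(j,a) via R0 from link(j,a)
round 1: derive reach(j,e) via R0 from link(j,e)
round 2: derive reach(a,c) via R1 from reach(a,f), link(f,c)
round 2: derive reach(a,e) via R1 from reach(a,f), link(f,e)
round 2: derive reach(c,c) via R1 from reach(c,f), link(f,c)
round 2: derive reach(c,e) via R1 from reach(c,f), link(f,e)
round 2: derive reach(e,c) via R1 from reach(e,f), link(f,c)
round 2: derive reach(e,e) via R1 from reach(e,f), link(f,e)
round 2: derive reach(e,i) via R1 from reach(e,f), link(f,i)
round 2: derive reach(h,f) via R1 from reach(h,a), link(a,f)
round 2: derive reach(h,i) via R1 from reach(h,a), link(a,i)
round 2: derive reach(i,i) via R1 from reach(i,c), link(c,i)
round 2: derive reach(j,f) via R1 from reach(j,a), link(a,f)
round 2: derive reach(j,i) via R1 from reach(j,a), link(a,i)
round 3: derive reach(h,c) via R1 from reach(h,f), link(f,c)
round 3: derive reach(h,e) via R1 from reach(h,f), link(f,e)
round 3: derive reach(j,c) via R1 from reach(j,f), link(f,c)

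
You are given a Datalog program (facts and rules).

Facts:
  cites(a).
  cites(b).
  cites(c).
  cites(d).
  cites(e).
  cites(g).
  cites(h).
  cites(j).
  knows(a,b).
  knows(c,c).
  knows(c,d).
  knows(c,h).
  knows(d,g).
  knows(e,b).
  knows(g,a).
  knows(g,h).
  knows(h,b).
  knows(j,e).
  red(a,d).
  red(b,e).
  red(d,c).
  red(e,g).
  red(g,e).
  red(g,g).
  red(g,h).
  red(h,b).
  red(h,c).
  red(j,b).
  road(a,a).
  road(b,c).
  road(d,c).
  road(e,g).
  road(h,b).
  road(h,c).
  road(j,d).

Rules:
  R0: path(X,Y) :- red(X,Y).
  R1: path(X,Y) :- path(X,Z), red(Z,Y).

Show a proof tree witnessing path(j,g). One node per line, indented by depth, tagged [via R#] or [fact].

path(j,g)  [via R1]
  path(j,e)  [via R1]
    path(j,b)  [via R0]
      red(j,b)  [fact]
    red(b,e)  [fact]
  red(e,g)  [fact]

round 1: derive path(a,d) via R0 from red(a,d)
round 1: derive path(b,e) via R0 from red(b,e)
round 1: derive path(d,c) via R0 from red(d,c)
round 1: derive path(e,g) via R0 from red(e,g)
round 1: derive path(g,e) via R0 from red(g,e)
round 1: derive path(g,g) via R0 from red(g,g)
round 1: derive path(g,h) via R0 from red(g,h)
round 1: derive path(h,b) via R0 from red(h,b)
round 1: derive path(h,c) via R0 from red(h,c)
round 1: derive path(j,b) via R0 from red(j,b)
round 2: derive path(a,c) via R1 from path(a,d), red(d,c)
round 2: derive path(b,g) via R1 from path(b,e), red(e,g)
round 2: derive path(e,e) via R1 from path(e,g), red(g,e)
round 2: derive path(e,h) via R1 from path(e,g), red(g,h)
round 2: derive path(g,b) via R1 from path(g,h), red(h,b)
round 2: derive path(g,c) via R1 from path(g,h), red(h,c)
round 2: derive path(h,e) via R1 from path(h,b), red(b,e)
round 2: derive path(j,e) via R1 from path(j,b), red(b,e)
round 3: derive path(b,h) via R1 from path(b,g), red(g,h)
round 3: derive path(e,b) via R1 from path(e,h), red(h,b)
round 3: derive path(e,c) via R1 from path(e,h), red(h,c)
round 3: derive path(h,g) via R1 from path(h,e), red(e,g)
round 3: derive path(j,g) via R1 from path(j,e), red(e,g)
round 4: derive path(b,b) via R1 from path(b,h), red(h,b)
round 4: derive path(b,c) via R1 from path(b,h), red(h,c)
round 4: derive path(h,h) via R1 from path(h,g), red(g,h)
round 4: derive path(j,h) via R1 from path(j,g), red(g,h)
round 5: derive path(j,c) via R1 from path(j,h), red(h,c)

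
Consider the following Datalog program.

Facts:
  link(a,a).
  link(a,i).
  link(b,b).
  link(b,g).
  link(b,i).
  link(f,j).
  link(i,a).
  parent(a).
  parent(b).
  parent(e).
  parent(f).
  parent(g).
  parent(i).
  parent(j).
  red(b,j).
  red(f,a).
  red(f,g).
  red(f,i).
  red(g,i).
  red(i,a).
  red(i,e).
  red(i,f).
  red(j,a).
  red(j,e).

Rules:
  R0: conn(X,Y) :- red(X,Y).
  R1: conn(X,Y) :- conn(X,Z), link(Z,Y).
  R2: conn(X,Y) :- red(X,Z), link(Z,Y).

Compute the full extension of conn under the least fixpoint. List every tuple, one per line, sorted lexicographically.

conn(b,j)
conn(f,a)
conn(f,g)
conn(f,i)
conn(g,a)
conn(g,i)
conn(i,a)
conn(i,e)
conn(i,f)
conn(i,i)
conn(i,j)
conn(j,a)
conn(j,e)
conn(j,i)

round 1: derive conn(b,j) via R0 from red(b,j)
round 1: derive conn(f,a) via R0 from red(f,a)
round 1: derive conn(f,g) via R0 from red(f,g)
round 1: derive conn(f,i) via R0 from red(f,i)
round 1: derive conn(g,i) via R0 from red(g,i)
round 1: derive conn(i,a) via R0 from red(i,a)
round 1: derive conn(i,e) via R0 from red(i,e)
round 1: derive conn(i,f) via R0 from red(i,f)
round 1: derive conn(j,a) via R0 from red(j,a)
round 1: derive conn(j,e) via R0 from red(j,e)
round 1: derive conn(g,a) via R2 from red(g,i), link(i,a)
round 1: derive conn(i,i) via R2 from red(i,a), link(a,i)
round 1: derive conn(i,j) via R2 from red(i,f), link(f,j)
round 1: derive conn(j,i) via R2 from red(j,a), link(a,i)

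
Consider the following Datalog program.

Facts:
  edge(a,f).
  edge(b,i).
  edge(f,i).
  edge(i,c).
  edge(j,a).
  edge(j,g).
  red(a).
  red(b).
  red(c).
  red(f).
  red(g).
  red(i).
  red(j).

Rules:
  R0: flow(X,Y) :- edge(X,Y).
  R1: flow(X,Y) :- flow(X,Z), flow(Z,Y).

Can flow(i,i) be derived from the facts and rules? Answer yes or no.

round 1: derive flow(a,f) via R0 from edge(a,f)
round 1: derive flow(b,i) via R0 from edge(b,i)
round 1: derive flow(f,i) via R0 from edge(f,i)
round 1: derive flow(i,c) via R0 from edge(i,c)
round 1: derive flow(j,a) via R0 from edge(j,a)
round 1: derive flow(j,g) via R0 from edge(j,g)
round 2: derive flow(a,i) via R1 from flow(a,f), flow(f,i)
round 2: derive flow(b,c) via R1 from flow(b,i), flow(i,c)
round 2: derive flow(f,c) via R1 from flow(f,i), flow(i,c)
round 2: derive flow(j,f) via R1 from flow(j,a), flow(a,f)
round 3: derive flow(a,c) via R1 from flow(a,f), flow(f,c)
round 3: derive flow(j,c) via R1 from flow(j,f), flow(f,c)
round 3: derive flow(j,i) via R1 from flow(j,a), flow(a,i)

no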